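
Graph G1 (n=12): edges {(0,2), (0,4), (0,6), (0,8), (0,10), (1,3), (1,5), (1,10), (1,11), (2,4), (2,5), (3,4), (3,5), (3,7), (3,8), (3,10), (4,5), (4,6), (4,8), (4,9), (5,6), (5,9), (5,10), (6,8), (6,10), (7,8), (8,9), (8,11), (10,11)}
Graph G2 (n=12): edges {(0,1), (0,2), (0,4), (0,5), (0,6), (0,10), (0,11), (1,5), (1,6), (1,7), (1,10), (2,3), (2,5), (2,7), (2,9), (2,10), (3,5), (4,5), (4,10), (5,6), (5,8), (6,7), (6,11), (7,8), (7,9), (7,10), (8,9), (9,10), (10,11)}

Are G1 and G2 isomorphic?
Yes, isomorphic

The graphs are isomorphic.
One valid mapping φ: V(G1) → V(G2): 0→6, 1→9, 2→11, 3→2, 4→0, 5→10, 6→1, 7→3, 8→5, 9→4, 10→7, 11→8

Verify φ preserves adjacency — for each edge of G1, its image is an edge of G2:
  (0,2) → (φ(0),φ(2)) = (6,11) ∈ E(G2) ✓
  (0,4) → (φ(0),φ(4)) = (0,6) ∈ E(G2) ✓
  (0,6) → (φ(0),φ(6)) = (1,6) ∈ E(G2) ✓
  (0,8) → (φ(0),φ(8)) = (5,6) ∈ E(G2) ✓
  (0,10) → (φ(0),φ(10)) = (6,7) ∈ E(G2) ✓
  (1,3) → (φ(1),φ(3)) = (2,9) ∈ E(G2) ✓
  (1,5) → (φ(1),φ(5)) = (9,10) ∈ E(G2) ✓
  (1,10) → (φ(1),φ(10)) = (7,9) ∈ E(G2) ✓
  (1,11) → (φ(1),φ(11)) = (8,9) ∈ E(G2) ✓
  (2,4) → (φ(2),φ(4)) = (0,11) ∈ E(G2) ✓
  (2,5) → (φ(2),φ(5)) = (10,11) ∈ E(G2) ✓
  (3,4) → (φ(3),φ(4)) = (0,2) ∈ E(G2) ✓
  (3,5) → (φ(3),φ(5)) = (2,10) ∈ E(G2) ✓
  (3,7) → (φ(3),φ(7)) = (2,3) ∈ E(G2) ✓
  (3,8) → (φ(3),φ(8)) = (2,5) ∈ E(G2) ✓
  (3,10) → (φ(3),φ(10)) = (2,7) ∈ E(G2) ✓
  (4,5) → (φ(4),φ(5)) = (0,10) ∈ E(G2) ✓
  (4,6) → (φ(4),φ(6)) = (0,1) ∈ E(G2) ✓
  (4,8) → (φ(4),φ(8)) = (0,5) ∈ E(G2) ✓
  (4,9) → (φ(4),φ(9)) = (0,4) ∈ E(G2) ✓
  (5,6) → (φ(5),φ(6)) = (1,10) ∈ E(G2) ✓
  (5,9) → (φ(5),φ(9)) = (4,10) ∈ E(G2) ✓
  (5,10) → (φ(5),φ(10)) = (7,10) ∈ E(G2) ✓
  (6,8) → (φ(6),φ(8)) = (1,5) ∈ E(G2) ✓
  (6,10) → (φ(6),φ(10)) = (1,7) ∈ E(G2) ✓
  (7,8) → (φ(7),φ(8)) = (3,5) ∈ E(G2) ✓
  (8,9) → (φ(8),φ(9)) = (4,5) ∈ E(G2) ✓
  (8,11) → (φ(8),φ(11)) = (5,8) ∈ E(G2) ✓
  (10,11) → (φ(10),φ(11)) = (7,8) ∈ E(G2) ✓
All 29 edges of G1 map to edges of G2, and |E(G1)| = |E(G2)| = 29, so φ is a bijection on edges as well as vertices. Hence G1 ≅ G2.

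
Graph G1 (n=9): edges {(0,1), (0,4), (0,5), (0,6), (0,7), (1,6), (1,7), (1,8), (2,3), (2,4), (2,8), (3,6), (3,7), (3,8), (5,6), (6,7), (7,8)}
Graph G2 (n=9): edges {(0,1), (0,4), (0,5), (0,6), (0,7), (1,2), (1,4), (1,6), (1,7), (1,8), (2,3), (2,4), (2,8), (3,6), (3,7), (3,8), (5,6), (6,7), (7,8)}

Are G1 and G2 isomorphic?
No, not isomorphic

The graphs are NOT isomorphic.

Counting edges: G1 has 17 edge(s); G2 has 19 edge(s).
Edge count is an isomorphism invariant (a bijection on vertices induces a bijection on edges), so differing edge counts rule out isomorphism.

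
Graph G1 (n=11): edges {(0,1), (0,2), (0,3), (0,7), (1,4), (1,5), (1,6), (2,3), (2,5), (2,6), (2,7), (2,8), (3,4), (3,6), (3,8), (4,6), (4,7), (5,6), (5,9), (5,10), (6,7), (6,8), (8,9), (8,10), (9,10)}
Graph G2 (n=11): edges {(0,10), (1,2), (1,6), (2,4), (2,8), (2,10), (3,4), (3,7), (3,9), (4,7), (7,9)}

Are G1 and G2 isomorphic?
No, not isomorphic

The graphs are NOT isomorphic.

Connected components of G1: 1 component(s) with vertex sets [[0, 1, 2, 3, 4, 5, 6, 7, 8, 9, 10]], sizes [11].
Connected components of G2: 2 component(s) with vertex sets [[5], [0, 1, 2, 3, 4, 6, 7, 8, 9, 10]], sizes [1, 10].
The number of connected components (and the multiset of component sizes) is an isomorphism invariant — an isomorphism maps each component of G1 bijectively onto a component of G2. Since G1 has 1 component(s) and G2 has 2, they cannot be isomorphic.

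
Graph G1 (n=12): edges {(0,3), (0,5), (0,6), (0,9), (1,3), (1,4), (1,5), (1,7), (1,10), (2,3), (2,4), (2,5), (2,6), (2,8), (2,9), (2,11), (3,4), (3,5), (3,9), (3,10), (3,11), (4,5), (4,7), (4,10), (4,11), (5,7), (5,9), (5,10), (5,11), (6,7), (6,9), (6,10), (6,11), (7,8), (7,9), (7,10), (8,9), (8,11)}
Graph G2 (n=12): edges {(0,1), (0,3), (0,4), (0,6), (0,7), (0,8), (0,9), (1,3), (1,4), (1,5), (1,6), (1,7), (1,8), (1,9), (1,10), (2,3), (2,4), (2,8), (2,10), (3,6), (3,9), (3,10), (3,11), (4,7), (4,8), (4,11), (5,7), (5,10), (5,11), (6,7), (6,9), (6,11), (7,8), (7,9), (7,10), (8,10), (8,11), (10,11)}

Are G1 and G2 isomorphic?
Yes, isomorphic

The graphs are isomorphic.
One valid mapping φ: V(G1) → V(G2): 0→5, 1→9, 2→8, 3→7, 4→0, 5→1, 6→11, 7→3, 8→2, 9→10, 10→6, 11→4

Verify φ preserves adjacency — for each edge of G1, its image is an edge of G2:
  (0,3) → (φ(0),φ(3)) = (5,7) ∈ E(G2) ✓
  (0,5) → (φ(0),φ(5)) = (1,5) ∈ E(G2) ✓
  (0,6) → (φ(0),φ(6)) = (5,11) ∈ E(G2) ✓
  (0,9) → (φ(0),φ(9)) = (5,10) ∈ E(G2) ✓
  (1,3) → (φ(1),φ(3)) = (7,9) ∈ E(G2) ✓
  (1,4) → (φ(1),φ(4)) = (0,9) ∈ E(G2) ✓
  (1,5) → (φ(1),φ(5)) = (1,9) ∈ E(G2) ✓
  (1,7) → (φ(1),φ(7)) = (3,9) ∈ E(G2) ✓
  (1,10) → (φ(1),φ(10)) = (6,9) ∈ E(G2) ✓
  (2,3) → (φ(2),φ(3)) = (7,8) ∈ E(G2) ✓
  (2,4) → (φ(2),φ(4)) = (0,8) ∈ E(G2) ✓
  (2,5) → (φ(2),φ(5)) = (1,8) ∈ E(G2) ✓
  (2,6) → (φ(2),φ(6)) = (8,11) ∈ E(G2) ✓
  (2,8) → (φ(2),φ(8)) = (2,8) ∈ E(G2) ✓
  (2,9) → (φ(2),φ(9)) = (8,10) ∈ E(G2) ✓
  (2,11) → (φ(2),φ(11)) = (4,8) ∈ E(G2) ✓
  (3,4) → (φ(3),φ(4)) = (0,7) ∈ E(G2) ✓
  (3,5) → (φ(3),φ(5)) = (1,7) ∈ E(G2) ✓
  (3,9) → (φ(3),φ(9)) = (7,10) ∈ E(G2) ✓
  (3,10) → (φ(3),φ(10)) = (6,7) ∈ E(G2) ✓
  (3,11) → (φ(3),φ(11)) = (4,7) ∈ E(G2) ✓
  (4,5) → (φ(4),φ(5)) = (0,1) ∈ E(G2) ✓
  (4,7) → (φ(4),φ(7)) = (0,3) ∈ E(G2) ✓
  (4,10) → (φ(4),φ(10)) = (0,6) ∈ E(G2) ✓
  (4,11) → (φ(4),φ(11)) = (0,4) ∈ E(G2) ✓
  (5,7) → (φ(5),φ(7)) = (1,3) ∈ E(G2) ✓
  (5,9) → (φ(5),φ(9)) = (1,10) ∈ E(G2) ✓
  (5,10) → (φ(5),φ(10)) = (1,6) ∈ E(G2) ✓
  (5,11) → (φ(5),φ(11)) = (1,4) ∈ E(G2) ✓
  (6,7) → (φ(6),φ(7)) = (3,11) ∈ E(G2) ✓
  (6,9) → (φ(6),φ(9)) = (10,11) ∈ E(G2) ✓
  (6,10) → (φ(6),φ(10)) = (6,11) ∈ E(G2) ✓
  (6,11) → (φ(6),φ(11)) = (4,11) ∈ E(G2) ✓
  (7,8) → (φ(7),φ(8)) = (2,3) ∈ E(G2) ✓
  (7,9) → (φ(7),φ(9)) = (3,10) ∈ E(G2) ✓
  (7,10) → (φ(7),φ(10)) = (3,6) ∈ E(G2) ✓
  (8,9) → (φ(8),φ(9)) = (2,10) ∈ E(G2) ✓
  (8,11) → (φ(8),φ(11)) = (2,4) ∈ E(G2) ✓
All 38 edges of G1 map to edges of G2, and |E(G1)| = |E(G2)| = 38, so φ is a bijection on edges as well as vertices. Hence G1 ≅ G2.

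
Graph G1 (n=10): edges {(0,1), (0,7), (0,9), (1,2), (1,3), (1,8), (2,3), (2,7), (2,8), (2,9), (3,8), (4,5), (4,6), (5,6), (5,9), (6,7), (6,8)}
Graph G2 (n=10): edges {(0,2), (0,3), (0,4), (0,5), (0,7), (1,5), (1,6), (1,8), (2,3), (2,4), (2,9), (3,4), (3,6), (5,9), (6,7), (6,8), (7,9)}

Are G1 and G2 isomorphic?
Yes, isomorphic

The graphs are isomorphic.
One valid mapping φ: V(G1) → V(G2): 0→9, 1→2, 2→0, 3→4, 4→8, 5→1, 6→6, 7→7, 8→3, 9→5

Verify φ preserves adjacency — for each edge of G1, its image is an edge of G2:
  (0,1) → (φ(0),φ(1)) = (2,9) ∈ E(G2) ✓
  (0,7) → (φ(0),φ(7)) = (7,9) ∈ E(G2) ✓
  (0,9) → (φ(0),φ(9)) = (5,9) ∈ E(G2) ✓
  (1,2) → (φ(1),φ(2)) = (0,2) ∈ E(G2) ✓
  (1,3) → (φ(1),φ(3)) = (2,4) ∈ E(G2) ✓
  (1,8) → (φ(1),φ(8)) = (2,3) ∈ E(G2) ✓
  (2,3) → (φ(2),φ(3)) = (0,4) ∈ E(G2) ✓
  (2,7) → (φ(2),φ(7)) = (0,7) ∈ E(G2) ✓
  (2,8) → (φ(2),φ(8)) = (0,3) ∈ E(G2) ✓
  (2,9) → (φ(2),φ(9)) = (0,5) ∈ E(G2) ✓
  (3,8) → (φ(3),φ(8)) = (3,4) ∈ E(G2) ✓
  (4,5) → (φ(4),φ(5)) = (1,8) ∈ E(G2) ✓
  (4,6) → (φ(4),φ(6)) = (6,8) ∈ E(G2) ✓
  (5,6) → (φ(5),φ(6)) = (1,6) ∈ E(G2) ✓
  (5,9) → (φ(5),φ(9)) = (1,5) ∈ E(G2) ✓
  (6,7) → (φ(6),φ(7)) = (6,7) ∈ E(G2) ✓
  (6,8) → (φ(6),φ(8)) = (3,6) ∈ E(G2) ✓
All 17 edges of G1 map to edges of G2, and |E(G1)| = |E(G2)| = 17, so φ is a bijection on edges as well as vertices. Hence G1 ≅ G2.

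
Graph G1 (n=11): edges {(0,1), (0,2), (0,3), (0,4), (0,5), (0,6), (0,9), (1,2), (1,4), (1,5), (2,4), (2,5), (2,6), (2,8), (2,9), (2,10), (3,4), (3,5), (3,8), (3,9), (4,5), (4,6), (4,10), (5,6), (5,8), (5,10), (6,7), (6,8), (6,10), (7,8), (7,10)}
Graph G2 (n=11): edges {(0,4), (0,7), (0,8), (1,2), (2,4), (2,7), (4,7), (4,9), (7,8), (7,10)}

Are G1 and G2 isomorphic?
No, not isomorphic

The graphs are NOT isomorphic.

Connected components of G1: 1 component(s) with vertex sets [[0, 1, 2, 3, 4, 5, 6, 7, 8, 9, 10]], sizes [11].
Connected components of G2: 4 component(s) with vertex sets [[3], [5], [6], [0, 1, 2, 4, 7, 8, 9, 10]], sizes [1, 1, 1, 8].
The number of connected components (and the multiset of component sizes) is an isomorphism invariant — an isomorphism maps each component of G1 bijectively onto a component of G2. Since G1 has 1 component(s) and G2 has 4, they cannot be isomorphic.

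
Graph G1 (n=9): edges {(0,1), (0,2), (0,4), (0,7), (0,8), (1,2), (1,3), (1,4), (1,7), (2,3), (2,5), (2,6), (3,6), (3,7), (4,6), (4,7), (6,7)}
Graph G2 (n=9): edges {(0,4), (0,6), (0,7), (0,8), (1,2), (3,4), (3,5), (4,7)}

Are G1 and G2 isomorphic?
No, not isomorphic

The graphs are NOT isomorphic.

Connected components of G1: 1 component(s) with vertex sets [[0, 1, 2, 3, 4, 5, 6, 7, 8]], sizes [9].
Connected components of G2: 2 component(s) with vertex sets [[1, 2], [0, 3, 4, 5, 6, 7, 8]], sizes [2, 7].
The number of connected components (and the multiset of component sizes) is an isomorphism invariant — an isomorphism maps each component of G1 bijectively onto a component of G2. Since G1 has 1 component(s) and G2 has 2, they cannot be isomorphic.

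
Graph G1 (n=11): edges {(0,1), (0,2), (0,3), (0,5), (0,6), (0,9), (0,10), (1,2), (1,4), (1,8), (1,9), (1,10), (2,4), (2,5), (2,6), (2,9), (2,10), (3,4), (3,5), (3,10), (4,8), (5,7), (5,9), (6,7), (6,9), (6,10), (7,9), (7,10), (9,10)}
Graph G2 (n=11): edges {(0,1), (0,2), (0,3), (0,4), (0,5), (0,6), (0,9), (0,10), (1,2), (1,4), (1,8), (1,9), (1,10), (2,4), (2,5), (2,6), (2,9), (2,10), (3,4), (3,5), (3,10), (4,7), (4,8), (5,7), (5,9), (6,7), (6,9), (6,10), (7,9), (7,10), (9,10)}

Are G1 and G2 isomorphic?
No, not isomorphic

The graphs are NOT isomorphic.

Counting edges: G1 has 29 edge(s); G2 has 31 edge(s).
Edge count is an isomorphism invariant (a bijection on vertices induces a bijection on edges), so differing edge counts rule out isomorphism.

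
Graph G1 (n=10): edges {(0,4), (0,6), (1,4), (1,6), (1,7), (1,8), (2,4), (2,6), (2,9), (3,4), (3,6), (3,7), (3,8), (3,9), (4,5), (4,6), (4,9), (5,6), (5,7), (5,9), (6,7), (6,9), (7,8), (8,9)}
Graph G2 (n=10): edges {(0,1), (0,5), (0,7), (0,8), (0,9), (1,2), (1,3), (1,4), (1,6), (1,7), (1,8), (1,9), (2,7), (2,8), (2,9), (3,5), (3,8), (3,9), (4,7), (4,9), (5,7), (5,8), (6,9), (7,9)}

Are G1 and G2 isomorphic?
Yes, isomorphic

The graphs are isomorphic.
One valid mapping φ: V(G1) → V(G2): 0→6, 1→3, 2→4, 3→0, 4→9, 5→2, 6→1, 7→8, 8→5, 9→7

Verify φ preserves adjacency — for each edge of G1, its image is an edge of G2:
  (0,4) → (φ(0),φ(4)) = (6,9) ∈ E(G2) ✓
  (0,6) → (φ(0),φ(6)) = (1,6) ∈ E(G2) ✓
  (1,4) → (φ(1),φ(4)) = (3,9) ∈ E(G2) ✓
  (1,6) → (φ(1),φ(6)) = (1,3) ∈ E(G2) ✓
  (1,7) → (φ(1),φ(7)) = (3,8) ∈ E(G2) ✓
  (1,8) → (φ(1),φ(8)) = (3,5) ∈ E(G2) ✓
  (2,4) → (φ(2),φ(4)) = (4,9) ∈ E(G2) ✓
  (2,6) → (φ(2),φ(6)) = (1,4) ∈ E(G2) ✓
  (2,9) → (φ(2),φ(9)) = (4,7) ∈ E(G2) ✓
  (3,4) → (φ(3),φ(4)) = (0,9) ∈ E(G2) ✓
  (3,6) → (φ(3),φ(6)) = (0,1) ∈ E(G2) ✓
  (3,7) → (φ(3),φ(7)) = (0,8) ∈ E(G2) ✓
  (3,8) → (φ(3),φ(8)) = (0,5) ∈ E(G2) ✓
  (3,9) → (φ(3),φ(9)) = (0,7) ∈ E(G2) ✓
  (4,5) → (φ(4),φ(5)) = (2,9) ∈ E(G2) ✓
  (4,6) → (φ(4),φ(6)) = (1,9) ∈ E(G2) ✓
  (4,9) → (φ(4),φ(9)) = (7,9) ∈ E(G2) ✓
  (5,6) → (φ(5),φ(6)) = (1,2) ∈ E(G2) ✓
  (5,7) → (φ(5),φ(7)) = (2,8) ∈ E(G2) ✓
  (5,9) → (φ(5),φ(9)) = (2,7) ∈ E(G2) ✓
  (6,7) → (φ(6),φ(7)) = (1,8) ∈ E(G2) ✓
  (6,9) → (φ(6),φ(9)) = (1,7) ∈ E(G2) ✓
  (7,8) → (φ(7),φ(8)) = (5,8) ∈ E(G2) ✓
  (8,9) → (φ(8),φ(9)) = (5,7) ∈ E(G2) ✓
All 24 edges of G1 map to edges of G2, and |E(G1)| = |E(G2)| = 24, so φ is a bijection on edges as well as vertices. Hence G1 ≅ G2.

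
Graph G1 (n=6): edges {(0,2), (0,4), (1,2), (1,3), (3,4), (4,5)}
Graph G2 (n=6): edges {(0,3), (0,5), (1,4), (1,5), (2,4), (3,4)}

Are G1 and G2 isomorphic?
Yes, isomorphic

The graphs are isomorphic.
One valid mapping φ: V(G1) → V(G2): 0→1, 1→0, 2→5, 3→3, 4→4, 5→2

Verify φ preserves adjacency — for each edge of G1, its image is an edge of G2:
  (0,2) → (φ(0),φ(2)) = (1,5) ∈ E(G2) ✓
  (0,4) → (φ(0),φ(4)) = (1,4) ∈ E(G2) ✓
  (1,2) → (φ(1),φ(2)) = (0,5) ∈ E(G2) ✓
  (1,3) → (φ(1),φ(3)) = (0,3) ∈ E(G2) ✓
  (3,4) → (φ(3),φ(4)) = (3,4) ∈ E(G2) ✓
  (4,5) → (φ(4),φ(5)) = (2,4) ∈ E(G2) ✓
All 6 edges of G1 map to edges of G2, and |E(G1)| = |E(G2)| = 6, so φ is a bijection on edges as well as vertices. Hence G1 ≅ G2.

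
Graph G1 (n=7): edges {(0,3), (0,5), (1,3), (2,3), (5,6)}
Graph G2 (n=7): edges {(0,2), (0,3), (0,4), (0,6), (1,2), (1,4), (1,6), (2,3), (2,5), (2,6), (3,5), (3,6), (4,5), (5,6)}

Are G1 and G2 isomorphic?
No, not isomorphic

The graphs are NOT isomorphic.

Degrees in G1: deg(0)=2, deg(1)=1, deg(2)=1, deg(3)=3, deg(4)=0, deg(5)=2, deg(6)=1.
Sorted degree sequence of G1: [3, 2, 2, 1, 1, 1, 0].
Degrees in G2: deg(0)=4, deg(1)=3, deg(2)=5, deg(3)=4, deg(4)=3, deg(5)=4, deg(6)=5.
Sorted degree sequence of G2: [5, 5, 4, 4, 4, 3, 3].
The (sorted) degree sequence is an isomorphism invariant, so since G1 and G2 have different degree sequences they cannot be isomorphic.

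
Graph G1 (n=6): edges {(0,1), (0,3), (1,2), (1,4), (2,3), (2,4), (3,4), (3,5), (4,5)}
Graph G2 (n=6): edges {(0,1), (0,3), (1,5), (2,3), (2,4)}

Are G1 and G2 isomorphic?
No, not isomorphic

The graphs are NOT isomorphic.

Degrees in G1: deg(0)=2, deg(1)=3, deg(2)=3, deg(3)=4, deg(4)=4, deg(5)=2.
Sorted degree sequence of G1: [4, 4, 3, 3, 2, 2].
Degrees in G2: deg(0)=2, deg(1)=2, deg(2)=2, deg(3)=2, deg(4)=1, deg(5)=1.
Sorted degree sequence of G2: [2, 2, 2, 2, 1, 1].
The (sorted) degree sequence is an isomorphism invariant, so since G1 and G2 have different degree sequences they cannot be isomorphic.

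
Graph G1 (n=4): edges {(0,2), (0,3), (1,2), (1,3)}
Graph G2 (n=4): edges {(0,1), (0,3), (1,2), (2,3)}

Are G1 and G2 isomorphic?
Yes, isomorphic

The graphs are isomorphic.
One valid mapping φ: V(G1) → V(G2): 0→1, 1→3, 2→0, 3→2

Verify φ preserves adjacency — for each edge of G1, its image is an edge of G2:
  (0,2) → (φ(0),φ(2)) = (0,1) ∈ E(G2) ✓
  (0,3) → (φ(0),φ(3)) = (1,2) ∈ E(G2) ✓
  (1,2) → (φ(1),φ(2)) = (0,3) ∈ E(G2) ✓
  (1,3) → (φ(1),φ(3)) = (2,3) ∈ E(G2) ✓
All 4 edges of G1 map to edges of G2, and |E(G1)| = |E(G2)| = 4, so φ is a bijection on edges as well as vertices. Hence G1 ≅ G2.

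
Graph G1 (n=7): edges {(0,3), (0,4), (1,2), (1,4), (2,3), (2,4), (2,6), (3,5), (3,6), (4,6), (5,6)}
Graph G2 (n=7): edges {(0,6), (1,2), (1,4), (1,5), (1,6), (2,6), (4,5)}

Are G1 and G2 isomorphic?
No, not isomorphic

The graphs are NOT isomorphic.

Counting triangles (3-cliques): G1 has 4, G2 has 2.
Triangle count is an isomorphism invariant, so differing triangle counts rule out isomorphism.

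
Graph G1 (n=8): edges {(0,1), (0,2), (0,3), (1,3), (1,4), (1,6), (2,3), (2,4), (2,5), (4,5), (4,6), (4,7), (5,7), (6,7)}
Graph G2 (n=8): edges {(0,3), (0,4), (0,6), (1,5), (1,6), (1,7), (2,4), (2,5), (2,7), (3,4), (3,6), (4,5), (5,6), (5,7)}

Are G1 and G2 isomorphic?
Yes, isomorphic

The graphs are isomorphic.
One valid mapping φ: V(G1) → V(G2): 0→3, 1→4, 2→6, 3→0, 4→5, 5→1, 6→2, 7→7

Verify φ preserves adjacency — for each edge of G1, its image is an edge of G2:
  (0,1) → (φ(0),φ(1)) = (3,4) ∈ E(G2) ✓
  (0,2) → (φ(0),φ(2)) = (3,6) ∈ E(G2) ✓
  (0,3) → (φ(0),φ(3)) = (0,3) ∈ E(G2) ✓
  (1,3) → (φ(1),φ(3)) = (0,4) ∈ E(G2) ✓
  (1,4) → (φ(1),φ(4)) = (4,5) ∈ E(G2) ✓
  (1,6) → (φ(1),φ(6)) = (2,4) ∈ E(G2) ✓
  (2,3) → (φ(2),φ(3)) = (0,6) ∈ E(G2) ✓
  (2,4) → (φ(2),φ(4)) = (5,6) ∈ E(G2) ✓
  (2,5) → (φ(2),φ(5)) = (1,6) ∈ E(G2) ✓
  (4,5) → (φ(4),φ(5)) = (1,5) ∈ E(G2) ✓
  (4,6) → (φ(4),φ(6)) = (2,5) ∈ E(G2) ✓
  (4,7) → (φ(4),φ(7)) = (5,7) ∈ E(G2) ✓
  (5,7) → (φ(5),φ(7)) = (1,7) ∈ E(G2) ✓
  (6,7) → (φ(6),φ(7)) = (2,7) ∈ E(G2) ✓
All 14 edges of G1 map to edges of G2, and |E(G1)| = |E(G2)| = 14, so φ is a bijection on edges as well as vertices. Hence G1 ≅ G2.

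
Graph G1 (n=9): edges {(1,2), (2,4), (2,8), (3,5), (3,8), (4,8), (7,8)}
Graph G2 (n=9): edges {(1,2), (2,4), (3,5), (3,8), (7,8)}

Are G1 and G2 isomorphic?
No, not isomorphic

The graphs are NOT isomorphic.

Counting edges: G1 has 7 edge(s); G2 has 5 edge(s).
Edge count is an isomorphism invariant (a bijection on vertices induces a bijection on edges), so differing edge counts rule out isomorphism.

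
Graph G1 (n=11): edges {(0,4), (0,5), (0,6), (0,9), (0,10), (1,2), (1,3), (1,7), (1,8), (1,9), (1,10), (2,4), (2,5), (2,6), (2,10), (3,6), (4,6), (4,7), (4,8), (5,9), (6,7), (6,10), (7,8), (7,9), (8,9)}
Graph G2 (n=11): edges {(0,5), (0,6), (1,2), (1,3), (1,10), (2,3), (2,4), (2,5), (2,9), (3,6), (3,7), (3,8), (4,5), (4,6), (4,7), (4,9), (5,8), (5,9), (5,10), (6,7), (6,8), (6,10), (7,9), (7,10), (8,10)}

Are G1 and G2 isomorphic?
Yes, isomorphic

The graphs are isomorphic.
One valid mapping φ: V(G1) → V(G2): 0→3, 1→5, 2→10, 3→0, 4→7, 5→1, 6→6, 7→4, 8→9, 9→2, 10→8

Verify φ preserves adjacency — for each edge of G1, its image is an edge of G2:
  (0,4) → (φ(0),φ(4)) = (3,7) ∈ E(G2) ✓
  (0,5) → (φ(0),φ(5)) = (1,3) ∈ E(G2) ✓
  (0,6) → (φ(0),φ(6)) = (3,6) ∈ E(G2) ✓
  (0,9) → (φ(0),φ(9)) = (2,3) ∈ E(G2) ✓
  (0,10) → (φ(0),φ(10)) = (3,8) ∈ E(G2) ✓
  (1,2) → (φ(1),φ(2)) = (5,10) ∈ E(G2) ✓
  (1,3) → (φ(1),φ(3)) = (0,5) ∈ E(G2) ✓
  (1,7) → (φ(1),φ(7)) = (4,5) ∈ E(G2) ✓
  (1,8) → (φ(1),φ(8)) = (5,9) ∈ E(G2) ✓
  (1,9) → (φ(1),φ(9)) = (2,5) ∈ E(G2) ✓
  (1,10) → (φ(1),φ(10)) = (5,8) ∈ E(G2) ✓
  (2,4) → (φ(2),φ(4)) = (7,10) ∈ E(G2) ✓
  (2,5) → (φ(2),φ(5)) = (1,10) ∈ E(G2) ✓
  (2,6) → (φ(2),φ(6)) = (6,10) ∈ E(G2) ✓
  (2,10) → (φ(2),φ(10)) = (8,10) ∈ E(G2) ✓
  (3,6) → (φ(3),φ(6)) = (0,6) ∈ E(G2) ✓
  (4,6) → (φ(4),φ(6)) = (6,7) ∈ E(G2) ✓
  (4,7) → (φ(4),φ(7)) = (4,7) ∈ E(G2) ✓
  (4,8) → (φ(4),φ(8)) = (7,9) ∈ E(G2) ✓
  (5,9) → (φ(5),φ(9)) = (1,2) ∈ E(G2) ✓
  (6,7) → (φ(6),φ(7)) = (4,6) ∈ E(G2) ✓
  (6,10) → (φ(6),φ(10)) = (6,8) ∈ E(G2) ✓
  (7,8) → (φ(7),φ(8)) = (4,9) ∈ E(G2) ✓
  (7,9) → (φ(7),φ(9)) = (2,4) ∈ E(G2) ✓
  (8,9) → (φ(8),φ(9)) = (2,9) ∈ E(G2) ✓
All 25 edges of G1 map to edges of G2, and |E(G1)| = |E(G2)| = 25, so φ is a bijection on edges as well as vertices. Hence G1 ≅ G2.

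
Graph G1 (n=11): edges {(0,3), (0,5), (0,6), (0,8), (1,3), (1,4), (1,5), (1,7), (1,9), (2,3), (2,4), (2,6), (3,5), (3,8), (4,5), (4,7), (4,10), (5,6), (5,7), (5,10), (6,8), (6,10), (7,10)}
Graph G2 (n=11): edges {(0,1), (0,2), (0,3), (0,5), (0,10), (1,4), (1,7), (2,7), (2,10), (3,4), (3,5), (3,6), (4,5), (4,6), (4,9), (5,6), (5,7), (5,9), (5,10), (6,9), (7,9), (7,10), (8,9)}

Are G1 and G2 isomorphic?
Yes, isomorphic

The graphs are isomorphic.
One valid mapping φ: V(G1) → V(G2): 0→10, 1→9, 2→1, 3→7, 4→4, 5→5, 6→0, 7→6, 8→2, 9→8, 10→3

Verify φ preserves adjacency — for each edge of G1, its image is an edge of G2:
  (0,3) → (φ(0),φ(3)) = (7,10) ∈ E(G2) ✓
  (0,5) → (φ(0),φ(5)) = (5,10) ∈ E(G2) ✓
  (0,6) → (φ(0),φ(6)) = (0,10) ∈ E(G2) ✓
  (0,8) → (φ(0),φ(8)) = (2,10) ∈ E(G2) ✓
  (1,3) → (φ(1),φ(3)) = (7,9) ∈ E(G2) ✓
  (1,4) → (φ(1),φ(4)) = (4,9) ∈ E(G2) ✓
  (1,5) → (φ(1),φ(5)) = (5,9) ∈ E(G2) ✓
  (1,7) → (φ(1),φ(7)) = (6,9) ∈ E(G2) ✓
  (1,9) → (φ(1),φ(9)) = (8,9) ∈ E(G2) ✓
  (2,3) → (φ(2),φ(3)) = (1,7) ∈ E(G2) ✓
  (2,4) → (φ(2),φ(4)) = (1,4) ∈ E(G2) ✓
  (2,6) → (φ(2),φ(6)) = (0,1) ∈ E(G2) ✓
  (3,5) → (φ(3),φ(5)) = (5,7) ∈ E(G2) ✓
  (3,8) → (φ(3),φ(8)) = (2,7) ∈ E(G2) ✓
  (4,5) → (φ(4),φ(5)) = (4,5) ∈ E(G2) ✓
  (4,7) → (φ(4),φ(7)) = (4,6) ∈ E(G2) ✓
  (4,10) → (φ(4),φ(10)) = (3,4) ∈ E(G2) ✓
  (5,6) → (φ(5),φ(6)) = (0,5) ∈ E(G2) ✓
  (5,7) → (φ(5),φ(7)) = (5,6) ∈ E(G2) ✓
  (5,10) → (φ(5),φ(10)) = (3,5) ∈ E(G2) ✓
  (6,8) → (φ(6),φ(8)) = (0,2) ∈ E(G2) ✓
  (6,10) → (φ(6),φ(10)) = (0,3) ∈ E(G2) ✓
  (7,10) → (φ(7),φ(10)) = (3,6) ∈ E(G2) ✓
All 23 edges of G1 map to edges of G2, and |E(G1)| = |E(G2)| = 23, so φ is a bijection on edges as well as vertices. Hence G1 ≅ G2.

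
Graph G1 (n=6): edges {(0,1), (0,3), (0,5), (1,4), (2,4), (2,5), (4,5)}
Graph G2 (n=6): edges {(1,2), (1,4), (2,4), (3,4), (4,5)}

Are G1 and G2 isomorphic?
No, not isomorphic

The graphs are NOT isomorphic.

Degrees in G1: deg(0)=3, deg(1)=2, deg(2)=2, deg(3)=1, deg(4)=3, deg(5)=3.
Sorted degree sequence of G1: [3, 3, 3, 2, 2, 1].
Degrees in G2: deg(0)=0, deg(1)=2, deg(2)=2, deg(3)=1, deg(4)=4, deg(5)=1.
Sorted degree sequence of G2: [4, 2, 2, 1, 1, 0].
The (sorted) degree sequence is an isomorphism invariant, so since G1 and G2 have different degree sequences they cannot be isomorphic.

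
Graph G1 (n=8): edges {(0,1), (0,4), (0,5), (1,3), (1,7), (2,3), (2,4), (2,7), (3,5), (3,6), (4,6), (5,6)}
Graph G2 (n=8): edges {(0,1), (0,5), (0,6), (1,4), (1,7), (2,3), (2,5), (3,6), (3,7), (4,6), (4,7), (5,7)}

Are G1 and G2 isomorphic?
Yes, isomorphic

The graphs are isomorphic.
One valid mapping φ: V(G1) → V(G2): 0→6, 1→3, 2→5, 3→7, 4→0, 5→4, 6→1, 7→2

Verify φ preserves adjacency — for each edge of G1, its image is an edge of G2:
  (0,1) → (φ(0),φ(1)) = (3,6) ∈ E(G2) ✓
  (0,4) → (φ(0),φ(4)) = (0,6) ∈ E(G2) ✓
  (0,5) → (φ(0),φ(5)) = (4,6) ∈ E(G2) ✓
  (1,3) → (φ(1),φ(3)) = (3,7) ∈ E(G2) ✓
  (1,7) → (φ(1),φ(7)) = (2,3) ∈ E(G2) ✓
  (2,3) → (φ(2),φ(3)) = (5,7) ∈ E(G2) ✓
  (2,4) → (φ(2),φ(4)) = (0,5) ∈ E(G2) ✓
  (2,7) → (φ(2),φ(7)) = (2,5) ∈ E(G2) ✓
  (3,5) → (φ(3),φ(5)) = (4,7) ∈ E(G2) ✓
  (3,6) → (φ(3),φ(6)) = (1,7) ∈ E(G2) ✓
  (4,6) → (φ(4),φ(6)) = (0,1) ∈ E(G2) ✓
  (5,6) → (φ(5),φ(6)) = (1,4) ∈ E(G2) ✓
All 12 edges of G1 map to edges of G2, and |E(G1)| = |E(G2)| = 12, so φ is a bijection on edges as well as vertices. Hence G1 ≅ G2.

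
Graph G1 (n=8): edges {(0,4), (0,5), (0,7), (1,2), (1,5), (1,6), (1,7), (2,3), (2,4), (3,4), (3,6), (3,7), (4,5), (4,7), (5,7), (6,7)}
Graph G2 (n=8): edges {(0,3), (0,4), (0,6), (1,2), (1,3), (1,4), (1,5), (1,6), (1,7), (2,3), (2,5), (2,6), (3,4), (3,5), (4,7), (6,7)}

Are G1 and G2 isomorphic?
Yes, isomorphic

The graphs are isomorphic.
One valid mapping φ: V(G1) → V(G2): 0→5, 1→6, 2→0, 3→4, 4→3, 5→2, 6→7, 7→1

Verify φ preserves adjacency — for each edge of G1, its image is an edge of G2:
  (0,4) → (φ(0),φ(4)) = (3,5) ∈ E(G2) ✓
  (0,5) → (φ(0),φ(5)) = (2,5) ∈ E(G2) ✓
  (0,7) → (φ(0),φ(7)) = (1,5) ∈ E(G2) ✓
  (1,2) → (φ(1),φ(2)) = (0,6) ∈ E(G2) ✓
  (1,5) → (φ(1),φ(5)) = (2,6) ∈ E(G2) ✓
  (1,6) → (φ(1),φ(6)) = (6,7) ∈ E(G2) ✓
  (1,7) → (φ(1),φ(7)) = (1,6) ∈ E(G2) ✓
  (2,3) → (φ(2),φ(3)) = (0,4) ∈ E(G2) ✓
  (2,4) → (φ(2),φ(4)) = (0,3) ∈ E(G2) ✓
  (3,4) → (φ(3),φ(4)) = (3,4) ∈ E(G2) ✓
  (3,6) → (φ(3),φ(6)) = (4,7) ∈ E(G2) ✓
  (3,7) → (φ(3),φ(7)) = (1,4) ∈ E(G2) ✓
  (4,5) → (φ(4),φ(5)) = (2,3) ∈ E(G2) ✓
  (4,7) → (φ(4),φ(7)) = (1,3) ∈ E(G2) ✓
  (5,7) → (φ(5),φ(7)) = (1,2) ∈ E(G2) ✓
  (6,7) → (φ(6),φ(7)) = (1,7) ∈ E(G2) ✓
All 16 edges of G1 map to edges of G2, and |E(G1)| = |E(G2)| = 16, so φ is a bijection on edges as well as vertices. Hence G1 ≅ G2.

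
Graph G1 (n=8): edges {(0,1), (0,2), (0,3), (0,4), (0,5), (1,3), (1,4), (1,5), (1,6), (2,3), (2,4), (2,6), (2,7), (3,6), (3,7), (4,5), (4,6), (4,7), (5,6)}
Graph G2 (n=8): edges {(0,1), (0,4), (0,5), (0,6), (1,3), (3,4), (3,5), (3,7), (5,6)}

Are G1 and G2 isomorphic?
No, not isomorphic

The graphs are NOT isomorphic.

Degrees in G1: deg(0)=5, deg(1)=5, deg(2)=5, deg(3)=5, deg(4)=6, deg(5)=4, deg(6)=5, deg(7)=3.
Sorted degree sequence of G1: [6, 5, 5, 5, 5, 5, 4, 3].
Degrees in G2: deg(0)=4, deg(1)=2, deg(2)=0, deg(3)=4, deg(4)=2, deg(5)=3, deg(6)=2, deg(7)=1.
Sorted degree sequence of G2: [4, 4, 3, 2, 2, 2, 1, 0].
The (sorted) degree sequence is an isomorphism invariant, so since G1 and G2 have different degree sequences they cannot be isomorphic.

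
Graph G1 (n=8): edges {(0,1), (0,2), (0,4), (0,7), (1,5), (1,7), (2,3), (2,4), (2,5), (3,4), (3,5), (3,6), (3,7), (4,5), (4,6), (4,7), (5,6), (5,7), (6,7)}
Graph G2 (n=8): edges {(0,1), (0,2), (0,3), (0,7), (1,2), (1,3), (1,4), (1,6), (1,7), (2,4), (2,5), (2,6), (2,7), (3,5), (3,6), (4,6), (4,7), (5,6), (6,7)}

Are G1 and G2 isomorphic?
Yes, isomorphic

The graphs are isomorphic.
One valid mapping φ: V(G1) → V(G2): 0→3, 1→5, 2→0, 3→7, 4→1, 5→2, 6→4, 7→6

Verify φ preserves adjacency — for each edge of G1, its image is an edge of G2:
  (0,1) → (φ(0),φ(1)) = (3,5) ∈ E(G2) ✓
  (0,2) → (φ(0),φ(2)) = (0,3) ∈ E(G2) ✓
  (0,4) → (φ(0),φ(4)) = (1,3) ∈ E(G2) ✓
  (0,7) → (φ(0),φ(7)) = (3,6) ∈ E(G2) ✓
  (1,5) → (φ(1),φ(5)) = (2,5) ∈ E(G2) ✓
  (1,7) → (φ(1),φ(7)) = (5,6) ∈ E(G2) ✓
  (2,3) → (φ(2),φ(3)) = (0,7) ∈ E(G2) ✓
  (2,4) → (φ(2),φ(4)) = (0,1) ∈ E(G2) ✓
  (2,5) → (φ(2),φ(5)) = (0,2) ∈ E(G2) ✓
  (3,4) → (φ(3),φ(4)) = (1,7) ∈ E(G2) ✓
  (3,5) → (φ(3),φ(5)) = (2,7) ∈ E(G2) ✓
  (3,6) → (φ(3),φ(6)) = (4,7) ∈ E(G2) ✓
  (3,7) → (φ(3),φ(7)) = (6,7) ∈ E(G2) ✓
  (4,5) → (φ(4),φ(5)) = (1,2) ∈ E(G2) ✓
  (4,6) → (φ(4),φ(6)) = (1,4) ∈ E(G2) ✓
  (4,7) → (φ(4),φ(7)) = (1,6) ∈ E(G2) ✓
  (5,6) → (φ(5),φ(6)) = (2,4) ∈ E(G2) ✓
  (5,7) → (φ(5),φ(7)) = (2,6) ∈ E(G2) ✓
  (6,7) → (φ(6),φ(7)) = (4,6) ∈ E(G2) ✓
All 19 edges of G1 map to edges of G2, and |E(G1)| = |E(G2)| = 19, so φ is a bijection on edges as well as vertices. Hence G1 ≅ G2.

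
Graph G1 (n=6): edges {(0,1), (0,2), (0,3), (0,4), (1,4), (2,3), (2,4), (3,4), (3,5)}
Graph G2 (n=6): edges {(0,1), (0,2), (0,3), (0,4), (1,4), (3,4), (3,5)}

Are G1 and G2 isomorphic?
No, not isomorphic

The graphs are NOT isomorphic.

Counting edges: G1 has 9 edge(s); G2 has 7 edge(s).
Edge count is an isomorphism invariant (a bijection on vertices induces a bijection on edges), so differing edge counts rule out isomorphism.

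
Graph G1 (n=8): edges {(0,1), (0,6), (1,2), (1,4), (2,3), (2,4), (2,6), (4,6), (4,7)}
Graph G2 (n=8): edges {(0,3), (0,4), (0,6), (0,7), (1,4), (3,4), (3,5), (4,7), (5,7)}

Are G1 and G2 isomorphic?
Yes, isomorphic

The graphs are isomorphic.
One valid mapping φ: V(G1) → V(G2): 0→5, 1→3, 2→4, 3→1, 4→0, 5→2, 6→7, 7→6

Verify φ preserves adjacency — for each edge of G1, its image is an edge of G2:
  (0,1) → (φ(0),φ(1)) = (3,5) ∈ E(G2) ✓
  (0,6) → (φ(0),φ(6)) = (5,7) ∈ E(G2) ✓
  (1,2) → (φ(1),φ(2)) = (3,4) ∈ E(G2) ✓
  (1,4) → (φ(1),φ(4)) = (0,3) ∈ E(G2) ✓
  (2,3) → (φ(2),φ(3)) = (1,4) ∈ E(G2) ✓
  (2,4) → (φ(2),φ(4)) = (0,4) ∈ E(G2) ✓
  (2,6) → (φ(2),φ(6)) = (4,7) ∈ E(G2) ✓
  (4,6) → (φ(4),φ(6)) = (0,7) ∈ E(G2) ✓
  (4,7) → (φ(4),φ(7)) = (0,6) ∈ E(G2) ✓
All 9 edges of G1 map to edges of G2, and |E(G1)| = |E(G2)| = 9, so φ is a bijection on edges as well as vertices. Hence G1 ≅ G2.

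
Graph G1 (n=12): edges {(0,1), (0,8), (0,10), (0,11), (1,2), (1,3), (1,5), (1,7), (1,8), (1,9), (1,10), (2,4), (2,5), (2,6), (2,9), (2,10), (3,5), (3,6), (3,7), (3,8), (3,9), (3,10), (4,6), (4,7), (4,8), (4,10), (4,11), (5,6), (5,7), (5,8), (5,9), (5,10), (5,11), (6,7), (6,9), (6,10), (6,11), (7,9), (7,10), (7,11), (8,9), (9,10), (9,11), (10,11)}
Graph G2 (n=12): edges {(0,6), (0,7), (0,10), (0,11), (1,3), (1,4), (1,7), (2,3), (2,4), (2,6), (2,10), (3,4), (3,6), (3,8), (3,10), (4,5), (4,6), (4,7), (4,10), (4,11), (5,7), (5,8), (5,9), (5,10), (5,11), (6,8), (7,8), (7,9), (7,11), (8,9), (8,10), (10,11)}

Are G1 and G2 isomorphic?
No, not isomorphic

The graphs are NOT isomorphic.

Degrees in G1: deg(0)=4, deg(1)=8, deg(2)=6, deg(3)=7, deg(4)=6, deg(5)=9, deg(6)=8, deg(7)=8, deg(8)=6, deg(9)=9, deg(10)=10, deg(11)=7.
Sorted degree sequence of G1: [10, 9, 9, 8, 8, 8, 7, 7, 6, 6, 6, 4].
Degrees in G2: deg(0)=4, deg(1)=3, deg(2)=4, deg(3)=6, deg(4)=8, deg(5)=6, deg(6)=5, deg(7)=7, deg(8)=6, deg(9)=3, deg(10)=7, deg(11)=5.
Sorted degree sequence of G2: [8, 7, 7, 6, 6, 6, 5, 5, 4, 4, 3, 3].
The (sorted) degree sequence is an isomorphism invariant, so since G1 and G2 have different degree sequences they cannot be isomorphic.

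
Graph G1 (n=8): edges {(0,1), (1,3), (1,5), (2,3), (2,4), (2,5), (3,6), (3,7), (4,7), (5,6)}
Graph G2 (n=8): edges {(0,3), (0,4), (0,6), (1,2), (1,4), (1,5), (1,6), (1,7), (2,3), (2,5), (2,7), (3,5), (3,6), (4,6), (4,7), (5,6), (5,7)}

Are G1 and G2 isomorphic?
No, not isomorphic

The graphs are NOT isomorphic.

Counting triangles (3-cliques): G1 has 0, G2 has 11.
Triangle count is an isomorphism invariant, so differing triangle counts rule out isomorphism.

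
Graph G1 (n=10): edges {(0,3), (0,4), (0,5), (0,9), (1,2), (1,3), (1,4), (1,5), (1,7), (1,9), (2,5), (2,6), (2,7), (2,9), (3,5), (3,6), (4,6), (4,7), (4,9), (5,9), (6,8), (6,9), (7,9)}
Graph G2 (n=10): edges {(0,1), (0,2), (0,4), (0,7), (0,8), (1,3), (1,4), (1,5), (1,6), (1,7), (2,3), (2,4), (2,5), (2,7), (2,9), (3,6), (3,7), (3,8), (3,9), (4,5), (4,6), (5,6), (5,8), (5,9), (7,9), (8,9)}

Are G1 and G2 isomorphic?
No, not isomorphic

The graphs are NOT isomorphic.

Degrees in G1: deg(0)=4, deg(1)=6, deg(2)=5, deg(3)=4, deg(4)=5, deg(5)=5, deg(6)=5, deg(7)=4, deg(8)=1, deg(9)=7.
Sorted degree sequence of G1: [7, 6, 5, 5, 5, 5, 4, 4, 4, 1].
Degrees in G2: deg(0)=5, deg(1)=6, deg(2)=6, deg(3)=6, deg(4)=5, deg(5)=6, deg(6)=4, deg(7)=5, deg(8)=4, deg(9)=5.
Sorted degree sequence of G2: [6, 6, 6, 6, 5, 5, 5, 5, 4, 4].
The (sorted) degree sequence is an isomorphism invariant, so since G1 and G2 have different degree sequences they cannot be isomorphic.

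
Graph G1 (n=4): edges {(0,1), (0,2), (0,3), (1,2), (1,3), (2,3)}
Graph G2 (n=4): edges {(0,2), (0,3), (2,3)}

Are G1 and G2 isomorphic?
No, not isomorphic

The graphs are NOT isomorphic.

Counting triangles (3-cliques): G1 has 4, G2 has 1.
Triangle count is an isomorphism invariant, so differing triangle counts rule out isomorphism.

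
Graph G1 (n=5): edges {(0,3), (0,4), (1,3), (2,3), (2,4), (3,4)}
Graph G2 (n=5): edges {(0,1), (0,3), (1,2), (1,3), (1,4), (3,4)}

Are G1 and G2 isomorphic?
Yes, isomorphic

The graphs are isomorphic.
One valid mapping φ: V(G1) → V(G2): 0→0, 1→2, 2→4, 3→1, 4→3

Verify φ preserves adjacency — for each edge of G1, its image is an edge of G2:
  (0,3) → (φ(0),φ(3)) = (0,1) ∈ E(G2) ✓
  (0,4) → (φ(0),φ(4)) = (0,3) ∈ E(G2) ✓
  (1,3) → (φ(1),φ(3)) = (1,2) ∈ E(G2) ✓
  (2,3) → (φ(2),φ(3)) = (1,4) ∈ E(G2) ✓
  (2,4) → (φ(2),φ(4)) = (3,4) ∈ E(G2) ✓
  (3,4) → (φ(3),φ(4)) = (1,3) ∈ E(G2) ✓
All 6 edges of G1 map to edges of G2, and |E(G1)| = |E(G2)| = 6, so φ is a bijection on edges as well as vertices. Hence G1 ≅ G2.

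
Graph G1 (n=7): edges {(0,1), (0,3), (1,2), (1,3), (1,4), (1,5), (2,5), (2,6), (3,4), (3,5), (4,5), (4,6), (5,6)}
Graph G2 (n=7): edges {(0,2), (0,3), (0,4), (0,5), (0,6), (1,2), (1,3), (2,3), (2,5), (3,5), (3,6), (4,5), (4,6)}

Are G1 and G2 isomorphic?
Yes, isomorphic

The graphs are isomorphic.
One valid mapping φ: V(G1) → V(G2): 0→1, 1→3, 2→6, 3→2, 4→5, 5→0, 6→4

Verify φ preserves adjacency — for each edge of G1, its image is an edge of G2:
  (0,1) → (φ(0),φ(1)) = (1,3) ∈ E(G2) ✓
  (0,3) → (φ(0),φ(3)) = (1,2) ∈ E(G2) ✓
  (1,2) → (φ(1),φ(2)) = (3,6) ∈ E(G2) ✓
  (1,3) → (φ(1),φ(3)) = (2,3) ∈ E(G2) ✓
  (1,4) → (φ(1),φ(4)) = (3,5) ∈ E(G2) ✓
  (1,5) → (φ(1),φ(5)) = (0,3) ∈ E(G2) ✓
  (2,5) → (φ(2),φ(5)) = (0,6) ∈ E(G2) ✓
  (2,6) → (φ(2),φ(6)) = (4,6) ∈ E(G2) ✓
  (3,4) → (φ(3),φ(4)) = (2,5) ∈ E(G2) ✓
  (3,5) → (φ(3),φ(5)) = (0,2) ∈ E(G2) ✓
  (4,5) → (φ(4),φ(5)) = (0,5) ∈ E(G2) ✓
  (4,6) → (φ(4),φ(6)) = (4,5) ∈ E(G2) ✓
  (5,6) → (φ(5),φ(6)) = (0,4) ∈ E(G2) ✓
All 13 edges of G1 map to edges of G2, and |E(G1)| = |E(G2)| = 13, so φ is a bijection on edges as well as vertices. Hence G1 ≅ G2.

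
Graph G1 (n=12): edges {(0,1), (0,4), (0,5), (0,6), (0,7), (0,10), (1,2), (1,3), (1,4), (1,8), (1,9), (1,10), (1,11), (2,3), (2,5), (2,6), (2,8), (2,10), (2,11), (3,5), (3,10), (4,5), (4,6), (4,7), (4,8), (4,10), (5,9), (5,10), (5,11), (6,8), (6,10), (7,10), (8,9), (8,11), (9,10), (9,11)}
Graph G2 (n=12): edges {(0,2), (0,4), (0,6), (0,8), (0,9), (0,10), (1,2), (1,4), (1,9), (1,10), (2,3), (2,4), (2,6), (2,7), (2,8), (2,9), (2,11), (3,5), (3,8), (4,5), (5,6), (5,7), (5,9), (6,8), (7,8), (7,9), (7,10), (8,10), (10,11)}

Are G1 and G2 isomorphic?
No, not isomorphic

The graphs are NOT isomorphic.

Degrees in G1: deg(0)=6, deg(1)=8, deg(2)=7, deg(3)=4, deg(4)=7, deg(5)=7, deg(6)=5, deg(7)=3, deg(8)=6, deg(9)=5, deg(10)=9, deg(11)=5.
Sorted degree sequence of G1: [9, 8, 7, 7, 7, 6, 6, 5, 5, 5, 4, 3].
Degrees in G2: deg(0)=6, deg(1)=4, deg(2)=9, deg(3)=3, deg(4)=4, deg(5)=5, deg(6)=4, deg(7)=5, deg(8)=6, deg(9)=5, deg(10)=5, deg(11)=2.
Sorted degree sequence of G2: [9, 6, 6, 5, 5, 5, 5, 4, 4, 4, 3, 2].
The (sorted) degree sequence is an isomorphism invariant, so since G1 and G2 have different degree sequences they cannot be isomorphic.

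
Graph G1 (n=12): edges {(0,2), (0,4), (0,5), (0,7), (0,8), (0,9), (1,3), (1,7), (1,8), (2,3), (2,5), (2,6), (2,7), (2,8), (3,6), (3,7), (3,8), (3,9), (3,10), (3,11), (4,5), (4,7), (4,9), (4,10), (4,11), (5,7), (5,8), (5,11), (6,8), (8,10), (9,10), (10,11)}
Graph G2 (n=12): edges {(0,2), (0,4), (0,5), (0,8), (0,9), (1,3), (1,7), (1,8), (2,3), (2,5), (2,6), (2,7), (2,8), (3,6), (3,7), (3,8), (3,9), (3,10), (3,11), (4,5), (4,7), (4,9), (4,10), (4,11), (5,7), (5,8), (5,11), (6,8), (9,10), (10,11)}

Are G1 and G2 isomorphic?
No, not isomorphic

The graphs are NOT isomorphic.

Counting edges: G1 has 32 edge(s); G2 has 30 edge(s).
Edge count is an isomorphism invariant (a bijection on vertices induces a bijection on edges), so differing edge counts rule out isomorphism.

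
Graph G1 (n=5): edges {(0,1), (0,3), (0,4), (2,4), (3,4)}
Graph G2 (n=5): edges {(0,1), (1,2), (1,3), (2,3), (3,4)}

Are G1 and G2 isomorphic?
Yes, isomorphic

The graphs are isomorphic.
One valid mapping φ: V(G1) → V(G2): 0→3, 1→4, 2→0, 3→2, 4→1

Verify φ preserves adjacency — for each edge of G1, its image is an edge of G2:
  (0,1) → (φ(0),φ(1)) = (3,4) ∈ E(G2) ✓
  (0,3) → (φ(0),φ(3)) = (2,3) ∈ E(G2) ✓
  (0,4) → (φ(0),φ(4)) = (1,3) ∈ E(G2) ✓
  (2,4) → (φ(2),φ(4)) = (0,1) ∈ E(G2) ✓
  (3,4) → (φ(3),φ(4)) = (1,2) ∈ E(G2) ✓
All 5 edges of G1 map to edges of G2, and |E(G1)| = |E(G2)| = 5, so φ is a bijection on edges as well as vertices. Hence G1 ≅ G2.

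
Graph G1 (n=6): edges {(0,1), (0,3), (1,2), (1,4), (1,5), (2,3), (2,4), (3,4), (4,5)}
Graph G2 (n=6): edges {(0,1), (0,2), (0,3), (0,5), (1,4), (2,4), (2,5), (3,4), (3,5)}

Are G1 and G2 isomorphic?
No, not isomorphic

The graphs are NOT isomorphic.

Degrees in G1: deg(0)=2, deg(1)=4, deg(2)=3, deg(3)=3, deg(4)=4, deg(5)=2.
Sorted degree sequence of G1: [4, 4, 3, 3, 2, 2].
Degrees in G2: deg(0)=4, deg(1)=2, deg(2)=3, deg(3)=3, deg(4)=3, deg(5)=3.
Sorted degree sequence of G2: [4, 3, 3, 3, 3, 2].
The (sorted) degree sequence is an isomorphism invariant, so since G1 and G2 have different degree sequences they cannot be isomorphic.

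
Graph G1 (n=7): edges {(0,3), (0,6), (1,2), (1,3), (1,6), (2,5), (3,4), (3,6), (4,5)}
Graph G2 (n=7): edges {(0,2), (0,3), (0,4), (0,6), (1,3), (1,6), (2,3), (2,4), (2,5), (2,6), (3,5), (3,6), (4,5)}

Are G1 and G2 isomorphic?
No, not isomorphic

The graphs are NOT isomorphic.

Counting triangles (3-cliques): G1 has 2, G2 has 8.
Triangle count is an isomorphism invariant, so differing triangle counts rule out isomorphism.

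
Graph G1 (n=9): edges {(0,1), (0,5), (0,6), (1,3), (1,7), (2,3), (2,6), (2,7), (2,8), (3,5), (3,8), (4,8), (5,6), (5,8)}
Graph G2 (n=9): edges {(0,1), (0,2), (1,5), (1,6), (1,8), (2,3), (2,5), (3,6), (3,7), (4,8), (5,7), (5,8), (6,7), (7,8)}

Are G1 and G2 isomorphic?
Yes, isomorphic

The graphs are isomorphic.
One valid mapping φ: V(G1) → V(G2): 0→3, 1→2, 2→1, 3→5, 4→4, 5→7, 6→6, 7→0, 8→8

Verify φ preserves adjacency — for each edge of G1, its image is an edge of G2:
  (0,1) → (φ(0),φ(1)) = (2,3) ∈ E(G2) ✓
  (0,5) → (φ(0),φ(5)) = (3,7) ∈ E(G2) ✓
  (0,6) → (φ(0),φ(6)) = (3,6) ∈ E(G2) ✓
  (1,3) → (φ(1),φ(3)) = (2,5) ∈ E(G2) ✓
  (1,7) → (φ(1),φ(7)) = (0,2) ∈ E(G2) ✓
  (2,3) → (φ(2),φ(3)) = (1,5) ∈ E(G2) ✓
  (2,6) → (φ(2),φ(6)) = (1,6) ∈ E(G2) ✓
  (2,7) → (φ(2),φ(7)) = (0,1) ∈ E(G2) ✓
  (2,8) → (φ(2),φ(8)) = (1,8) ∈ E(G2) ✓
  (3,5) → (φ(3),φ(5)) = (5,7) ∈ E(G2) ✓
  (3,8) → (φ(3),φ(8)) = (5,8) ∈ E(G2) ✓
  (4,8) → (φ(4),φ(8)) = (4,8) ∈ E(G2) ✓
  (5,6) → (φ(5),φ(6)) = (6,7) ∈ E(G2) ✓
  (5,8) → (φ(5),φ(8)) = (7,8) ∈ E(G2) ✓
All 14 edges of G1 map to edges of G2, and |E(G1)| = |E(G2)| = 14, so φ is a bijection on edges as well as vertices. Hence G1 ≅ G2.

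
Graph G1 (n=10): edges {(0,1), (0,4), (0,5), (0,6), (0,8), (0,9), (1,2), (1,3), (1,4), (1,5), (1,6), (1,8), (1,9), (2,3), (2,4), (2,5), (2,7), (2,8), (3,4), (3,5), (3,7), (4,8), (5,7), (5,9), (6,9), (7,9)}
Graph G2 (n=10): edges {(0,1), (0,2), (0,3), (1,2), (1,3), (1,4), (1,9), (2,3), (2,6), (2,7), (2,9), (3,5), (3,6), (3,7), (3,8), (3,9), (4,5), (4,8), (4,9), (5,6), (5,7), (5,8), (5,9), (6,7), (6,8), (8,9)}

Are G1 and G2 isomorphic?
Yes, isomorphic

The graphs are isomorphic.
One valid mapping φ: V(G1) → V(G2): 0→2, 1→3, 2→5, 3→8, 4→6, 5→9, 6→0, 7→4, 8→7, 9→1

Verify φ preserves adjacency — for each edge of G1, its image is an edge of G2:
  (0,1) → (φ(0),φ(1)) = (2,3) ∈ E(G2) ✓
  (0,4) → (φ(0),φ(4)) = (2,6) ∈ E(G2) ✓
  (0,5) → (φ(0),φ(5)) = (2,9) ∈ E(G2) ✓
  (0,6) → (φ(0),φ(6)) = (0,2) ∈ E(G2) ✓
  (0,8) → (φ(0),φ(8)) = (2,7) ∈ E(G2) ✓
  (0,9) → (φ(0),φ(9)) = (1,2) ∈ E(G2) ✓
  (1,2) → (φ(1),φ(2)) = (3,5) ∈ E(G2) ✓
  (1,3) → (φ(1),φ(3)) = (3,8) ∈ E(G2) ✓
  (1,4) → (φ(1),φ(4)) = (3,6) ∈ E(G2) ✓
  (1,5) → (φ(1),φ(5)) = (3,9) ∈ E(G2) ✓
  (1,6) → (φ(1),φ(6)) = (0,3) ∈ E(G2) ✓
  (1,8) → (φ(1),φ(8)) = (3,7) ∈ E(G2) ✓
  (1,9) → (φ(1),φ(9)) = (1,3) ∈ E(G2) ✓
  (2,3) → (φ(2),φ(3)) = (5,8) ∈ E(G2) ✓
  (2,4) → (φ(2),φ(4)) = (5,6) ∈ E(G2) ✓
  (2,5) → (φ(2),φ(5)) = (5,9) ∈ E(G2) ✓
  (2,7) → (φ(2),φ(7)) = (4,5) ∈ E(G2) ✓
  (2,8) → (φ(2),φ(8)) = (5,7) ∈ E(G2) ✓
  (3,4) → (φ(3),φ(4)) = (6,8) ∈ E(G2) ✓
  (3,5) → (φ(3),φ(5)) = (8,9) ∈ E(G2) ✓
  (3,7) → (φ(3),φ(7)) = (4,8) ∈ E(G2) ✓
  (4,8) → (φ(4),φ(8)) = (6,7) ∈ E(G2) ✓
  (5,7) → (φ(5),φ(7)) = (4,9) ∈ E(G2) ✓
  (5,9) → (φ(5),φ(9)) = (1,9) ∈ E(G2) ✓
  (6,9) → (φ(6),φ(9)) = (0,1) ∈ E(G2) ✓
  (7,9) → (φ(7),φ(9)) = (1,4) ∈ E(G2) ✓
All 26 edges of G1 map to edges of G2, and |E(G1)| = |E(G2)| = 26, so φ is a bijection on edges as well as vertices. Hence G1 ≅ G2.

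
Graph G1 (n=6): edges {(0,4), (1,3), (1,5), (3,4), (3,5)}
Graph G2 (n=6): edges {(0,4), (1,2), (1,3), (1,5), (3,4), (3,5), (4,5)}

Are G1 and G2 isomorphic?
No, not isomorphic

The graphs are NOT isomorphic.

Counting edges: G1 has 5 edge(s); G2 has 7 edge(s).
Edge count is an isomorphism invariant (a bijection on vertices induces a bijection on edges), so differing edge counts rule out isomorphism.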